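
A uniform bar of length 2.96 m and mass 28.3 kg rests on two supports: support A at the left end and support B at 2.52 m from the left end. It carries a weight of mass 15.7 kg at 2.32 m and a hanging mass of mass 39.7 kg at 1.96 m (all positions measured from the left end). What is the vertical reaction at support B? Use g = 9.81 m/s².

R_B ≈ 608 N

Choose support A as the axis so its reaction then has zero moment arm.
Beam weight: 28.3 × 9.81 = 277.6 N down at 1.48 m → arm 1.48 m, τ = 277.6 × 1.48 = 410.8 N·m clockwise.
Weight: 15.7 × 9.81 = 154 N down at 2.32 m → arm 2.32 m, τ = 154 × 2.32 = 357.3 N·m clockwise.
Hanging mass: 39.7 × 9.81 = 389.5 N down at 1.96 m → arm 1.96 m, τ = 389.5 × 1.96 = 763.4 N·m clockwise.
Net load moment about support A = 1532 N·m clockwise.
Reaction R at support B is upward at 2.52 m, arm 2.52 m → moment R × 2.52 counterclockwise.
Setting net torque to zero: R × 2.52 = 1532 → R = 608 N.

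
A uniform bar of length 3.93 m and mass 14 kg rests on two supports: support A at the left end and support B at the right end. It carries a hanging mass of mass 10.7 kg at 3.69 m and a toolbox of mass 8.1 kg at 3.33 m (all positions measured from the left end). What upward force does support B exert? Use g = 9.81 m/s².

Choose support A as the axis so its reaction then has zero moment arm.
Beam weight: 14 × 9.81 = 137.3 N down at 1.965 m → arm 1.965 m, τ = 137.3 × 1.965 = 269.8 N·m clockwise.
Hanging mass: 10.7 × 9.81 = 105 N down at 3.69 m → arm 3.69 m, τ = 105 × 3.69 = 387.4 N·m clockwise.
Toolbox: 8.1 × 9.81 = 79.46 N down at 3.33 m → arm 3.33 m, τ = 79.46 × 3.33 = 264.6 N·m clockwise.
Net load moment about support A = 921.8 N·m clockwise.
Reaction R at support B is upward at 3.93 m, arm 3.93 m → moment R × 3.93 counterclockwise.
Setting net torque to zero: R × 3.93 = 921.8 → R = 235 N.

R_B ≈ 235 N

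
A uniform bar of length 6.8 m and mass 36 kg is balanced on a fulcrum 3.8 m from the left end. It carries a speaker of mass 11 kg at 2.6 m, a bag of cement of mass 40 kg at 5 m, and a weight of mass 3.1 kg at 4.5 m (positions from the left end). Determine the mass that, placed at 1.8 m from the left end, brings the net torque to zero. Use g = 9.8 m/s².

Taking torques about the fulcrum (at 3.8 m from the left end):
Beam weight: 36 × 9.8 = 352.8 N down at 3.4 m → arm 0.4 m, τ = 352.8 × 0.4 = 141.1 N·m counterclockwise.
Speaker: 11 × 9.8 = 107.8 N down at 2.6 m → arm 1.2 m, τ = 107.8 × 1.2 = 129.4 N·m counterclockwise.
Bag of cement: 40 × 9.8 = 392 N down at 5 m → arm 1.2 m, τ = 392 × 1.2 = 470.4 N·m clockwise.
Weight: 3.1 × 9.8 = 30.38 N down at 4.5 m → arm 0.7 m, τ = 30.38 × 0.7 = 21.27 N·m clockwise.
Net moment of known loads = 221.2 N·m clockwise.
An unknown mass m at 1.8 m has arm 2 m; its moment is m·g·2 counterclockwise.
Balancing moments: m × 9.8 × 2 = 221.2, giving m = 221.2 / (9.8 × 2) = 11.3 kg.

m ≈ 11.3 kg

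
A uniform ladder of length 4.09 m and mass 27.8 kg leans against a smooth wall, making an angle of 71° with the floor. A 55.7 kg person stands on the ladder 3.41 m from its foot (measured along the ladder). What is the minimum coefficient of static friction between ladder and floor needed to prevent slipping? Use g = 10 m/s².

Sum moments about the foot of the ladder (the floor normal and friction both act there and drop out).
Ladder weight 27.8×10 = 278 N acts at 2.045 m along the ladder; its horizontal arm is 2.045·cos71° = 0.6658 m → τ = 185.1 N·m clockwise.
Person: 55.7×10 = 557 N at 3.41 m → arm 1.11 m → τ = 618.3 N·m clockwise.
Wall normal N acts horizontally at the top; its moment arm is the height L sinθ = 4.09·sin71° = 3.867 m, counterclockwise.
For rotational equilibrium, N × 3.867 = 803.4, so N = 207.8 N.
ΣFx = 0 ⇒ f = N_wall = 207.8 N. ΣFy = 0 ⇒ N_floor = 835 N.
μ_min = f / N_floor = 207.8 / 835 = 0.249.

μ_min ≈ 0.249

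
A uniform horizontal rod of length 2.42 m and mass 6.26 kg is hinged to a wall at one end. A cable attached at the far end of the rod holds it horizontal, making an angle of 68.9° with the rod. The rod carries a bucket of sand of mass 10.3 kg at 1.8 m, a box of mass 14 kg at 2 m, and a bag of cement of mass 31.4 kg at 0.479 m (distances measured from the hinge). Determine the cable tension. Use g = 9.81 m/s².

Choose the hinge as the axis so the unknown hinge reaction has zero arm there.
Beam weight: 6.26 × 9.81 = 61.41 N down at 1.21 m → arm 1.21 m, τ = 61.41 × 1.21 = 74.31 N·m clockwise.
Bucket of sand: 10.3 × 9.81 = 101 N down at 1.8 m → arm 1.8 m, τ = 101 × 1.8 = 181.8 N·m clockwise.
Box: 14 × 9.81 = 137.3 N down at 2 m → arm 2 m, τ = 137.3 × 2 = 274.6 N·m clockwise.
Bag of cement: 31.4 × 9.81 = 308 N down at 0.479 m → arm 0.479 m, τ = 308 × 0.479 = 147.5 N·m clockwise.
Total clockwise load moment = 678.2 N·m.
The cable tension T acts at 2.42 m; only its component perpendicular to the rod, T sinθ, produces torque. sin 68.9° = 0.933.
For rotational equilibrium, T × 2.42 × 0.933 = 678.2, so T = 678.2 / 2.258 = 300 N.

T ≈ 300 N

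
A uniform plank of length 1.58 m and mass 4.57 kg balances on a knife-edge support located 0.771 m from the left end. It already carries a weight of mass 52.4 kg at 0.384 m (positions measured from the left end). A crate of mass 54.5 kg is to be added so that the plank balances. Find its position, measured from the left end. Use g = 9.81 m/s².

x ≈ 1.14 m from the left end

Take moments about the knife-edge support (at 0.771 m from the left end).
Beam weight: 4.57 × 9.81 = 44.83 N down at 0.79 m → arm 0.019 m, τ = 44.83 × 0.019 = 0.8518 N·m clockwise.
Weight: 52.4 × 9.81 = 514 N down at 0.384 m → arm 0.387 m, τ = 514 × 0.387 = 198.9 N·m counterclockwise.
Net moment of existing loads = 198 N·m counterclockwise.
The crate weighs 54.5 × 9.81 = 534.6 N and must supply an equal clockwise moment, so its lever arm about the knife-edge support is 198 / 534.6 = 0.37 m.
That puts it at 0.771 + 0.37 = 1.14 m from the left end.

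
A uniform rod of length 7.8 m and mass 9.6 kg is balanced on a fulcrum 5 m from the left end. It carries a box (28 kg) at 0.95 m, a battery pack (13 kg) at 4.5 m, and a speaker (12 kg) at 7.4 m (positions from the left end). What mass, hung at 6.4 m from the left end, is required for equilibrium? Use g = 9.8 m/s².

About the fulcrum (at 5 m from the left end):
Beam weight: 9.6 × 9.8 = 94.08 N down at 3.9 m → arm 1.1 m, τ = 94.08 × 1.1 = 103.5 N·m counterclockwise.
Box: 28 × 9.8 = 274.4 N down at 0.95 m → arm 4.05 m, τ = 274.4 × 4.05 = 1111 N·m counterclockwise.
Battery pack: 13 × 9.8 = 127.4 N down at 4.5 m → arm 0.5 m, τ = 127.4 × 0.5 = 63.7 N·m counterclockwise.
Speaker: 12 × 9.8 = 117.6 N down at 7.4 m → arm 2.4 m, τ = 117.6 × 2.4 = 282.2 N·m clockwise.
Net moment of known loads = 996 N·m counterclockwise.
An unknown mass m at 6.4 m has arm 1.4 m; its moment is m·g·1.4 clockwise.
For rotational equilibrium, m × 9.8 × 1.4 = 996, so m = 996 / (9.8 × 1.4) = 72.6 kg.

m ≈ 72.6 kg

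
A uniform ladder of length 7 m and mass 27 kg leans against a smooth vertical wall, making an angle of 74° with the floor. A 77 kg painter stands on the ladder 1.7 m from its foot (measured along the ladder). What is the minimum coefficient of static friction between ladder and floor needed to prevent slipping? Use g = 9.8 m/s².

μ_min ≈ 0.0888

About the foot of the ladder:
Ladder weight 27×9.8 = 264.6 N acts at 3.5 m along the ladder; its horizontal arm is 3.5·cos74° = 0.9647 m → τ = 255.3 N·m clockwise.
Painter: 77×9.8 = 754.6 N at 1.7 m → arm 0.4686 m → τ = 353.6 N·m clockwise.
Wall normal N acts horizontally at the top; its moment arm is the height L sinθ = 7·sin74° = 6.729 m, counterclockwise.
Balancing moments: N × 6.729 = 608.9, giving N = 90.49 N.
ΣFx = 0 ⇒ f = N_wall = 90.49 N. ΣFy = 0 ⇒ N_floor = 1019 N.
μ_min = f / N_floor = 90.49 / 1019 = 0.0888.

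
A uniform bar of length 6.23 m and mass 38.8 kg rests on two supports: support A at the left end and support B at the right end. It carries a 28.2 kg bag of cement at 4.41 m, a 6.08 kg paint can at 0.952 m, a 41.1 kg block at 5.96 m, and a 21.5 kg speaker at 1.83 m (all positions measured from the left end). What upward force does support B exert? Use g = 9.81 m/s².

R_B ≈ 843 N

Taking torques about support A:
Beam weight: 38.8 × 9.81 = 380.6 N down at 3.115 m → arm 3.115 m, τ = 380.6 × 3.115 = 1186 N·m clockwise.
Bag of cement: 28.2 × 9.81 = 276.6 N down at 4.41 m → arm 4.41 m, τ = 276.6 × 4.41 = 1220 N·m clockwise.
Paint can: 6.08 × 9.81 = 59.64 N down at 0.952 m → arm 0.952 m, τ = 59.64 × 0.952 = 56.78 N·m clockwise.
Block: 41.1 × 9.81 = 403.2 N down at 5.96 m → arm 5.96 m, τ = 403.2 × 5.96 = 2403 N·m clockwise.
Speaker: 21.5 × 9.81 = 210.9 N down at 1.83 m → arm 1.83 m, τ = 210.9 × 1.83 = 385.9 N·m clockwise.
Net load moment about support A = 5252 N·m clockwise.
Reaction R at support B is upward at 6.23 m, arm 6.23 m → moment R × 6.23 counterclockwise.
Balancing moments: R × 6.23 = 5252, giving R = 843 N.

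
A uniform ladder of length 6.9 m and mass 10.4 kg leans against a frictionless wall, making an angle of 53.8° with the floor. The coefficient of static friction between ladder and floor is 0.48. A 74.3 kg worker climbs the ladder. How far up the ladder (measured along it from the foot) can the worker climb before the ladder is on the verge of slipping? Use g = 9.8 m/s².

About the foot of the ladder:
Ladder weight 10.4×9.8 = 101.9 N acts at 3.45 m along the ladder; its horizontal arm is 3.45·cos53.8° = 2.038 m → τ = 207.7 N·m clockwise.
Worker weight 74.3×9.8 = 728.1 N at distance d → arm d·cos53.8° → τ = 728.1·d·0.5906 clockwise.
Wall normal N at the top has arm L sinθ = 5.568 m counterclockwise, so Στ = 0 gives N·5.568 = 207.7 + 430·d.
ΣFy = 0 ⇒ N_floor = 830 N, so the maximum friction is μ_s·N_floor = 0.48×830 = 398.4 N. ΣFx = 0 ⇒ N_wall = f, so at the slipping point N = 398.4 N.
Substituting: 398.4×5.568 = 207.7 + 430·d ⇒ d = (2218 − 207.7) / 430 = 4.68 m.

d ≈ 4.68 m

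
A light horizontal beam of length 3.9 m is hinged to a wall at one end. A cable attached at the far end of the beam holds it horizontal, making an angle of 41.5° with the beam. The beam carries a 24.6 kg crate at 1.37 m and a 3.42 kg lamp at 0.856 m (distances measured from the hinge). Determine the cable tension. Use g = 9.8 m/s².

T ≈ 139 N

Take moments about the hinge.
Crate: 24.6 × 9.8 = 241.1 N down at 1.37 m → arm 1.37 m, τ = 241.1 × 1.37 = 330.3 N·m clockwise.
Lamp: 3.42 × 9.8 = 33.52 N down at 0.856 m → arm 0.856 m, τ = 33.52 × 0.856 = 28.69 N·m clockwise.
Total clockwise load moment = 359 N·m.
The cable tension T acts at 3.9 m; only its component perpendicular to the beam, T sinθ, produces torque. sin 41.5° = 0.6626.
Στ = 0 ⇒ T × 3.9 × 0.6626 = 359 ⇒ T = 359 / 2.584 = 139 N.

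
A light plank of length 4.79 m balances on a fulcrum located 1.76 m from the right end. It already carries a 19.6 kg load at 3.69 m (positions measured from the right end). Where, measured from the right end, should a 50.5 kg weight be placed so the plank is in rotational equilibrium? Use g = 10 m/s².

x ≈ 1.01 m from the right end

Choose the fulcrum (at 1.76 m from the right end) as the axis so the support reaction has zero arm there.
Load: 19.6 × 10 = 196 N down at 3.69 m → arm 1.93 m, τ = 196 × 1.93 = 378.3 N·m counterclockwise.
Net moment of existing loads = 378.3 N·m counterclockwise.
The weight weighs 50.5 × 10 = 505 N and must supply an equal clockwise moment, so its lever arm about the fulcrum is 378.3 / 505 = 0.749 m.
That puts it at 1.76 − 0.749 = 1.01 m from the right end.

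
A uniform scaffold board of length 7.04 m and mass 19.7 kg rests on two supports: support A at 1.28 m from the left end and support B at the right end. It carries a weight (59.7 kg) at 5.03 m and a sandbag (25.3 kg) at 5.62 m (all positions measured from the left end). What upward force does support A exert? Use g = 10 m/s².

Taking torques about support B:
Beam weight: 19.7 × 10 = 197 N down at 3.52 m → arm 3.52 m, τ = 197 × 3.52 = 693.4 N·m counterclockwise.
Weight: 59.7 × 10 = 597 N down at 5.03 m → arm 2.01 m, τ = 597 × 2.01 = 1200 N·m counterclockwise.
Sandbag: 25.3 × 10 = 253 N down at 5.62 m → arm 1.42 m, τ = 253 × 1.42 = 359.3 N·m counterclockwise.
Net load moment about support B = 2253 N·m counterclockwise.
Reaction R at support A is upward at 1.28 m, arm 5.76 m → moment R × 5.76 clockwise.
For rotational equilibrium, R × 5.76 = 2253, so R = 391 N.

R_A ≈ 391 N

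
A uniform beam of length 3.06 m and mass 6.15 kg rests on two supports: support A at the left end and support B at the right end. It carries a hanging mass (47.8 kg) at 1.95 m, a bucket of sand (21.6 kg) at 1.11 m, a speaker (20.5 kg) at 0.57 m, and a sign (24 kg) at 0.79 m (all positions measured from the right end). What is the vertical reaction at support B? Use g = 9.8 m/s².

About support A:
Beam weight: 6.15 × 9.8 = 60.27 N down at 1.53 m → arm 1.53 m, τ = 60.27 × 1.53 = 92.21 N·m clockwise.
Hanging mass: 47.8 × 9.8 = 468.4 N down at 1.95 m → arm 1.11 m, τ = 468.4 × 1.11 = 519.9 N·m clockwise.
Bucket of sand: 21.6 × 9.8 = 211.7 N down at 1.11 m → arm 1.95 m, τ = 211.7 × 1.95 = 412.8 N·m clockwise.
Speaker: 20.5 × 9.8 = 200.9 N down at 0.57 m → arm 2.49 m, τ = 200.9 × 2.49 = 500.2 N·m clockwise.
Sign: 24 × 9.8 = 235.2 N down at 0.79 m → arm 2.27 m, τ = 235.2 × 2.27 = 533.9 N·m clockwise.
Net load moment about support A = 2059 N·m clockwise.
Reaction R at support B is upward at 0 m, arm 3.06 m → moment R × 3.06 counterclockwise.
For rotational equilibrium, R × 3.06 = 2059, so R = 673 N.

R_B ≈ 673 N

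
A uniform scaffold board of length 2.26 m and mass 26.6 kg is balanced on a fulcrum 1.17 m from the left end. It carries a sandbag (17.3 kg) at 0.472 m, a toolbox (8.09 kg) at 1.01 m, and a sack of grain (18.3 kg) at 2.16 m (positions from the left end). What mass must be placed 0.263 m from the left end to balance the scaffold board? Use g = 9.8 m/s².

Choose the fulcrum (at 1.17 m from the left end) as the axis so the support reaction has zero arm there.
Beam weight: 26.6 × 9.8 = 260.7 N down at 1.13 m → arm 0.04 m, τ = 260.7 × 0.04 = 10.43 N·m counterclockwise.
Sandbag: 17.3 × 9.8 = 169.5 N down at 0.472 m → arm 0.698 m, τ = 169.5 × 0.698 = 118.3 N·m counterclockwise.
Toolbox: 8.09 × 9.8 = 79.28 N down at 1.01 m → arm 0.16 m, τ = 79.28 × 0.16 = 12.68 N·m counterclockwise.
Sack of grain: 18.3 × 9.8 = 179.3 N down at 2.16 m → arm 0.99 m, τ = 179.3 × 0.99 = 177.5 N·m clockwise.
Net moment of known loads = 36.09 N·m clockwise.
An unknown mass m at 0.263 m has arm 0.907 m; its moment is m·g·0.907 counterclockwise.
Setting net torque to zero: m × 9.8 × 0.907 = 36.09 → m = 36.09 / (9.8 × 0.907) = 4.06 kg.

m ≈ 4.06 kg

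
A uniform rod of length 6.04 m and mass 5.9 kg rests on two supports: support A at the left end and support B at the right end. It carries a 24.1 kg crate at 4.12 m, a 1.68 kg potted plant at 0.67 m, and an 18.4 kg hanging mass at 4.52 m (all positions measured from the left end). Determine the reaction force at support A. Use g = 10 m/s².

R_A ≈ 167 N

Take moments about support B.
Beam weight: 5.9 × 10 = 59 N down at 3.02 m → arm 3.02 m, τ = 59 × 3.02 = 178.2 N·m counterclockwise.
Crate: 24.1 × 10 = 241 N down at 4.12 m → arm 1.92 m, τ = 241 × 1.92 = 462.7 N·m counterclockwise.
Potted plant: 1.68 × 10 = 16.8 N down at 0.67 m → arm 5.37 m, τ = 16.8 × 5.37 = 90.22 N·m counterclockwise.
Hanging mass: 18.4 × 10 = 184 N down at 4.52 m → arm 1.52 m, τ = 184 × 1.52 = 279.7 N·m counterclockwise.
Net load moment about support B = 1011 N·m counterclockwise.
Reaction R at support A is upward at 0 m, arm 6.04 m → moment R × 6.04 clockwise.
Setting net torque to zero: R × 6.04 = 1011 → R = 167 N.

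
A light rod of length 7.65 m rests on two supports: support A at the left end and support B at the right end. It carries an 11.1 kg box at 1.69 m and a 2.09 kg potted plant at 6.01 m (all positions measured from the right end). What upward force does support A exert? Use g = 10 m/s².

Sum moments about support B (its reaction then has zero moment arm).
Box: 11.1 × 10 = 111 N down at 1.69 m → arm 1.69 m, τ = 111 × 1.69 = 187.6 N·m counterclockwise.
Potted plant: 2.09 × 10 = 20.9 N down at 6.01 m → arm 6.01 m, τ = 20.9 × 6.01 = 125.6 N·m counterclockwise.
Net load moment about support B = 313.2 N·m counterclockwise.
Reaction R at support A is upward at 7.65 m, arm 7.65 m → moment R × 7.65 clockwise.
Setting net torque to zero: R × 7.65 = 313.2 → R = 40.9 N.

R_A ≈ 40.9 N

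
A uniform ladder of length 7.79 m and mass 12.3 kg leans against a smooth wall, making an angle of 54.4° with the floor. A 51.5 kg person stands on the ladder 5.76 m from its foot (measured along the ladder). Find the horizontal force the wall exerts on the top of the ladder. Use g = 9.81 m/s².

N_wall ≈ 311 N

About the foot of the ladder:
Ladder weight 12.3×9.81 = 120.7 N acts at 3.895 m along the ladder; its horizontal arm is 3.895·cos54.4° = 2.267 m → τ = 273.6 N·m clockwise.
Person: 51.5×9.81 = 505.2 N at 5.76 m → arm 3.353 m → τ = 1694 N·m clockwise.
Wall normal N acts horizontally at the top; its moment arm is the height L sinθ = 7.79·sin54.4° = 6.334 m, counterclockwise.
Balancing moments: N × 6.334 = 1968, giving N = 311 N.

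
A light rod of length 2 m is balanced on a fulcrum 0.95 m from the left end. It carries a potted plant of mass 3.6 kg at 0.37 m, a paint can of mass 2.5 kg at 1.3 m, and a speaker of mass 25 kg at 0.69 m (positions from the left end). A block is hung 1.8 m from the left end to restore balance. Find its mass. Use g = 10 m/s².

m ≈ 9.07 kg

Choose the fulcrum (at 0.95 m from the left end) as the axis so the support reaction has zero arm there.
Potted plant: 3.6 × 10 = 36 N down at 0.37 m → arm 0.58 m, τ = 36 × 0.58 = 20.88 N·m counterclockwise.
Paint can: 2.5 × 10 = 25 N down at 1.3 m → arm 0.35 m, τ = 25 × 0.35 = 8.75 N·m clockwise.
Speaker: 25 × 10 = 250 N down at 0.69 m → arm 0.26 m, τ = 250 × 0.26 = 65 N·m counterclockwise.
Net moment of known loads = 77.13 N·m counterclockwise.
An unknown mass m at 1.8 m has arm 0.85 m; its moment is m·g·0.85 clockwise.
Setting net torque to zero: m × 10 × 0.85 = 77.13 → m = 77.13 / (10 × 0.85) = 9.07 kg.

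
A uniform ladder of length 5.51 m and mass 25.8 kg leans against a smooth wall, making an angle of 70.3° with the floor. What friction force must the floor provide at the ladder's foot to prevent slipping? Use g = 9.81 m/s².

f ≈ 45.3 N

Taking torques about the foot of the ladder:
Ladder weight 25.8×9.81 = 253.1 N acts at 2.755 m along the ladder; its horizontal arm is 2.755·cos70.3° = 0.9287 m → τ = 235.1 N·m clockwise.
Wall normal N acts horizontally at the top; its moment arm is the height L sinθ = 5.51·sin70.3° = 5.188 m, counterclockwise.
Στ = 0 ⇒ N × 5.188 = 235.1 ⇒ N = 45.3 N.
ΣFx = 0: friction at the foot balances the wall's push, so f = N_wall = 45.3 N.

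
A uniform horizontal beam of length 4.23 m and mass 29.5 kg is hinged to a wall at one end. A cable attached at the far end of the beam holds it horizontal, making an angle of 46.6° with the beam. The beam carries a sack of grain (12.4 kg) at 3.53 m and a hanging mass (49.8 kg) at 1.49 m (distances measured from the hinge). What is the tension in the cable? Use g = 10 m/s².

T ≈ 587 N

Sum moments about the hinge (the unknown hinge reaction has zero arm there).
Beam weight: 29.5 × 10 = 295 N down at 2.115 m → arm 2.115 m, τ = 295 × 2.115 = 623.9 N·m clockwise.
Sack of grain: 12.4 × 10 = 124 N down at 3.53 m → arm 3.53 m, τ = 124 × 3.53 = 437.7 N·m clockwise.
Hanging mass: 49.8 × 10 = 498 N down at 1.49 m → arm 1.49 m, τ = 498 × 1.49 = 742 N·m clockwise.
Total clockwise load moment = 1804 N·m.
The cable tension T acts at 4.23 m; only its component perpendicular to the beam, T sinθ, produces torque. sin 46.6° = 0.7266.
For rotational equilibrium, T × 4.23 × 0.7266 = 1804, so T = 1804 / 3.074 = 587 N.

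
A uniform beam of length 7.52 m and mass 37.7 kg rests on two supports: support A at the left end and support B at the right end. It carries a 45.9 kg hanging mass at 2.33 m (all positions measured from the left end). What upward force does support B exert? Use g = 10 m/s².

R_B ≈ 331 N

Choose support A as the axis so its reaction then has zero moment arm.
Beam weight: 37.7 × 10 = 377 N down at 3.76 m → arm 3.76 m, τ = 377 × 3.76 = 1418 N·m clockwise.
Hanging mass: 45.9 × 10 = 459 N down at 2.33 m → arm 2.33 m, τ = 459 × 2.33 = 1069 N·m clockwise.
Net load moment about support A = 2487 N·m clockwise.
Reaction R at support B is upward at 7.52 m, arm 7.52 m → moment R × 7.52 counterclockwise.
Setting net torque to zero: R × 7.52 = 2487 → R = 331 N.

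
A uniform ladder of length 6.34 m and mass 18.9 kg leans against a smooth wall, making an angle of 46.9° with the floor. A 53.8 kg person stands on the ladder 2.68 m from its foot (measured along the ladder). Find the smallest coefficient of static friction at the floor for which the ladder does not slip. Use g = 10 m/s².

μ_min ≈ 0.414

Taking torques about the foot of the ladder:
Ladder weight 18.9×10 = 189 N acts at 3.17 m along the ladder; its horizontal arm is 3.17·cos46.9° = 2.166 m → τ = 409.4 N·m clockwise.
Person: 53.8×10 = 538 N at 2.68 m → arm 1.831 m → τ = 985.1 N·m clockwise.
Wall normal N acts horizontally at the top; its moment arm is the height L sinθ = 6.34·sin46.9° = 4.629 m, counterclockwise.
Balancing moments: N × 4.629 = 1394, giving N = 301.1 N.
ΣFx = 0 ⇒ f = N_wall = 301.1 N. ΣFy = 0 ⇒ N_floor = 727 N.
μ_min = f / N_floor = 301.1 / 727 = 0.414.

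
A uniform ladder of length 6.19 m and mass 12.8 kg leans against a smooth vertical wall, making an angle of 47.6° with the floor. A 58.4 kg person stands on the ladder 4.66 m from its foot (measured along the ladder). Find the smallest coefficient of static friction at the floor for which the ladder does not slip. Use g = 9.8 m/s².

About the foot of the ladder:
Ladder weight 12.8×9.8 = 125.4 N acts at 3.095 m along the ladder; its horizontal arm is 3.095·cos47.6° = 2.087 m → τ = 261.7 N·m clockwise.
Person: 58.4×9.8 = 572.3 N at 4.66 m → arm 3.142 m → τ = 1798 N·m clockwise.
Wall normal N acts horizontally at the top; its moment arm is the height L sinθ = 6.19·sin47.6° = 4.571 m, counterclockwise.
Στ = 0 ⇒ N × 4.571 = 2060 ⇒ N = 450.7 N.
ΣFx = 0 ⇒ f = N_wall = 450.7 N. ΣFy = 0 ⇒ N_floor = 697.7 N.
μ_min = f / N_floor = 450.7 / 697.7 = 0.646.

μ_min ≈ 0.646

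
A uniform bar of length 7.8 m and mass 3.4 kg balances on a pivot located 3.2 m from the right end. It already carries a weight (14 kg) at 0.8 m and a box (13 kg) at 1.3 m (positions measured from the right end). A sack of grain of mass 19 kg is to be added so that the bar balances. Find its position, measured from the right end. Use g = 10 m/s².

About the pivot (at 3.2 m from the right end):
Beam weight: 3.4 × 10 = 34 N down at 3.9 m → arm 0.7 m, τ = 34 × 0.7 = 23.8 N·m counterclockwise.
Weight: 14 × 10 = 140 N down at 0.8 m → arm 2.4 m, τ = 140 × 2.4 = 336 N·m clockwise.
Box: 13 × 10 = 130 N down at 1.3 m → arm 1.9 m, τ = 130 × 1.9 = 247 N·m clockwise.
Net moment of existing loads = 559.2 N·m clockwise.
The sack of grain weighs 19 × 10 = 190 N and must supply an equal counterclockwise moment, so its lever arm about the pivot is 559.2 / 190 = 2.94 m.
That puts it at 3.2 + 2.94 = 6.14 m from the right end.

x ≈ 6.14 m from the right end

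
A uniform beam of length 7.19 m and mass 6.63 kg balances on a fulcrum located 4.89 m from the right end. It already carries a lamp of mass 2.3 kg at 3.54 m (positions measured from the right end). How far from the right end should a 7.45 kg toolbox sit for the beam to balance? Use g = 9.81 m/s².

x ≈ 6.46 m from the right end

Take moments about the fulcrum (at 4.89 m from the right end).
Beam weight: 6.63 × 9.81 = 65.04 N down at 3.595 m → arm 1.295 m, τ = 65.04 × 1.295 = 84.23 N·m clockwise.
Lamp: 2.3 × 9.81 = 22.56 N down at 3.54 m → arm 1.35 m, τ = 22.56 × 1.35 = 30.46 N·m clockwise.
Net moment of existing loads = 114.7 N·m clockwise.
The toolbox weighs 7.45 × 9.81 = 73.08 N and must supply an equal counterclockwise moment, so its lever arm about the fulcrum is 114.7 / 73.08 = 1.57 m.
That puts it at 4.89 + 1.57 = 6.46 m from the right end.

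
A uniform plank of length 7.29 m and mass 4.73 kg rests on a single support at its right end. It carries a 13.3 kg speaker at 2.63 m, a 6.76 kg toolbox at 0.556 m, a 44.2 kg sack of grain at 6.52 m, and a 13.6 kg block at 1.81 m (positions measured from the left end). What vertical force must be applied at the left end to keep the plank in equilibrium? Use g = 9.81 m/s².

F ≈ 314 N

Choose the right end as the axis so the unknown pivot reaction has zero arm there.
Beam weight: 4.73 × 9.81 = 46.4 N down at 3.645 m → arm 3.645 m, τ = 46.4 × 3.645 = 169.1 N·m counterclockwise.
Speaker: 13.3 × 9.81 = 130.5 N down at 2.63 m → arm 4.66 m, τ = 130.5 × 4.66 = 608.1 N·m counterclockwise.
Toolbox: 6.76 × 9.81 = 66.32 N down at 0.556 m → arm 6.734 m, τ = 66.32 × 6.734 = 446.6 N·m counterclockwise.
Sack of grain: 44.2 × 9.81 = 433.6 N down at 6.52 m → arm 0.77 m, τ = 433.6 × 0.77 = 333.9 N·m counterclockwise.
Block: 13.6 × 9.81 = 133.4 N down at 1.81 m → arm 5.48 m, τ = 133.4 × 5.48 = 731 N·m counterclockwise.
Net moment of the loads = 2289 N·m counterclockwise.
The upward force F acts at the left end, arm 7.29 m, giving F × 7.29 clockwise.
Balancing moments: F × 7.29 = 2289, giving F = 2289 / 7.29 = 314 N.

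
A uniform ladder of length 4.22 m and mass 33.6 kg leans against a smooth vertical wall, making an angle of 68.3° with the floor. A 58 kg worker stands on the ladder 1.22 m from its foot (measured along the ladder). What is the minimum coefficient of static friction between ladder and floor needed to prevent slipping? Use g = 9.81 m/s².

About the foot of the ladder:
Ladder weight 33.6×9.81 = 329.6 N acts at 2.11 m along the ladder; its horizontal arm is 2.11·cos68.3° = 0.7802 m → τ = 257.2 N·m clockwise.
Worker: 58×9.81 = 569 N at 1.22 m → arm 0.4511 m → τ = 256.7 N·m clockwise.
Wall normal N acts horizontally at the top; its moment arm is the height L sinθ = 4.22·sin68.3° = 3.921 m, counterclockwise.
Στ = 0 ⇒ N × 3.921 = 513.9 ⇒ N = 131.1 N.
ΣFx = 0 ⇒ f = N_wall = 131.1 N. ΣFy = 0 ⇒ N_floor = 898.6 N.
μ_min = f / N_floor = 131.1 / 898.6 = 0.146.

μ_min ≈ 0.146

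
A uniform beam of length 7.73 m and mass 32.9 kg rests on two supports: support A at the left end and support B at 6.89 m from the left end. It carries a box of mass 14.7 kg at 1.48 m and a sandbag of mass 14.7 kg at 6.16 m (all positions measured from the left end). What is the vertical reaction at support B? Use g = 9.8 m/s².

About support A:
Beam weight: 32.9 × 9.8 = 322.4 N down at 3.865 m → arm 3.865 m, τ = 322.4 × 3.865 = 1246 N·m clockwise.
Box: 14.7 × 9.8 = 144.1 N down at 1.48 m → arm 1.48 m, τ = 144.1 × 1.48 = 213.3 N·m clockwise.
Sandbag: 14.7 × 9.8 = 144.1 N down at 6.16 m → arm 6.16 m, τ = 144.1 × 6.16 = 887.7 N·m clockwise.
Net load moment about support A = 2347 N·m clockwise.
Reaction R at support B is upward at 6.89 m, arm 6.89 m → moment R × 6.89 counterclockwise.
Balancing moments: R × 6.89 = 2347, giving R = 341 N.

R_B ≈ 341 N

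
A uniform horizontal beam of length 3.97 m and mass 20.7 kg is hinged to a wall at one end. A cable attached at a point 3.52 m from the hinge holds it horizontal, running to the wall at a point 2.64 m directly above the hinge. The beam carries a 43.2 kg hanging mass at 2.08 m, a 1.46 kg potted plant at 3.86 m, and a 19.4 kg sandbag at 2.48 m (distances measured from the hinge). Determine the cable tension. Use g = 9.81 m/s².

T ≈ 858 N

Sum moments about the hinge (the unknown hinge reaction has zero arm there).
Beam weight: 20.7 × 9.81 = 203.1 N down at 1.985 m → arm 1.985 m, τ = 203.1 × 1.985 = 403.2 N·m clockwise.
Hanging mass: 43.2 × 9.81 = 423.8 N down at 2.08 m → arm 2.08 m, τ = 423.8 × 2.08 = 881.5 N·m clockwise.
Potted plant: 1.46 × 9.81 = 14.32 N down at 3.86 m → arm 3.86 m, τ = 14.32 × 3.86 = 55.28 N·m clockwise.
Sandbag: 19.4 × 9.81 = 190.3 N down at 2.48 m → arm 2.48 m, τ = 190.3 × 2.48 = 471.9 N·m clockwise.
Total clockwise load moment = 1812 N·m.
The cable tension T acts at 3.52 m; only its component perpendicular to the beam, T sinθ, produces torque. sinθ = h/√(h²+d²) = 2.64/√(2.64²+3.52²) = 0.6.
Balancing moments: T × 3.52 × 0.6 = 1812, giving T = 1812 / 2.112 = 858 N.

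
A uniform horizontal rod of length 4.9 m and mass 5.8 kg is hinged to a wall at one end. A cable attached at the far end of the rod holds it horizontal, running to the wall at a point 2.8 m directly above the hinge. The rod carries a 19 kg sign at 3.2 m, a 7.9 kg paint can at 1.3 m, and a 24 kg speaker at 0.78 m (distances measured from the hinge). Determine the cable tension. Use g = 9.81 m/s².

Sum moments about the hinge (the unknown hinge reaction has zero arm there).
Beam weight: 5.8 × 9.81 = 56.9 N down at 2.45 m → arm 2.45 m, τ = 56.9 × 2.45 = 139.4 N·m clockwise.
Sign: 19 × 9.81 = 186.4 N down at 3.2 m → arm 3.2 m, τ = 186.4 × 3.2 = 596.5 N·m clockwise.
Paint can: 7.9 × 9.81 = 77.5 N down at 1.3 m → arm 1.3 m, τ = 77.5 × 1.3 = 100.8 N·m clockwise.
Speaker: 24 × 9.81 = 235.4 N down at 0.78 m → arm 0.78 m, τ = 235.4 × 0.78 = 183.6 N·m clockwise.
Total clockwise load moment = 1020 N·m.
The cable tension T acts at 4.9 m; only its component perpendicular to the rod, T sinθ, produces torque. sinθ = h/√(h²+d²) = 2.8/√(2.8²+4.9²) = 0.4961.
Balancing moments: T × 4.9 × 0.4961 = 1020, giving T = 1020 / 2.431 = 420 N.

T ≈ 420 N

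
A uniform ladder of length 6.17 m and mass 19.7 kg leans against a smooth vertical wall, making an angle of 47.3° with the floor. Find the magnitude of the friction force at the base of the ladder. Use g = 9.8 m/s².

f ≈ 89.1 N

Taking torques about the foot of the ladder:
Ladder weight 19.7×9.8 = 193.1 N acts at 3.085 m along the ladder; its horizontal arm is 3.085·cos47.3° = 2.092 m → τ = 404 N·m clockwise.
Wall normal N acts horizontally at the top; its moment arm is the height L sinθ = 6.17·sin47.3° = 4.534 m, counterclockwise.
For rotational equilibrium, N × 4.534 = 404, so N = 89.1 N.
ΣFx = 0: friction at the foot balances the wall's push, so f = N_wall = 89.1 N.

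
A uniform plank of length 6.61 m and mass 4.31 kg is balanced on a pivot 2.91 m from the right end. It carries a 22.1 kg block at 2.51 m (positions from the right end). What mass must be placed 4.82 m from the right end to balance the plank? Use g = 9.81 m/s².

m ≈ 3.74 kg

About the pivot (at 2.91 m from the right end):
Beam weight: 4.31 × 9.81 = 42.28 N down at 3.305 m → arm 0.395 m, τ = 42.28 × 0.395 = 16.7 N·m counterclockwise.
Block: 22.1 × 9.81 = 216.8 N down at 2.51 m → arm 0.4 m, τ = 216.8 × 0.4 = 86.72 N·m clockwise.
Net moment of known loads = 70.02 N·m clockwise.
An unknown mass m at 4.82 m has arm 1.91 m; its moment is m·g·1.91 counterclockwise.
Setting net torque to zero: m × 9.81 × 1.91 = 70.02 → m = 70.02 / (9.81 × 1.91) = 3.74 kg.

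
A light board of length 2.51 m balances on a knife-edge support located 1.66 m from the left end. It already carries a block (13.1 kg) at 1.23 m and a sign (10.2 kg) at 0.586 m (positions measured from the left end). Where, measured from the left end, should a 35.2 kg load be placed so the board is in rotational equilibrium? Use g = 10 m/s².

Choose the knife-edge support (at 1.66 m from the left end) as the axis so the support reaction has zero arm there.
Block: 13.1 × 10 = 131 N down at 1.23 m → arm 0.43 m, τ = 131 × 0.43 = 56.33 N·m counterclockwise.
Sign: 10.2 × 10 = 102 N down at 0.586 m → arm 1.074 m, τ = 102 × 1.074 = 109.5 N·m counterclockwise.
Net moment of existing loads = 165.8 N·m counterclockwise.
The load weighs 35.2 × 10 = 352 N and must supply an equal clockwise moment, so its lever arm about the knife-edge support is 165.8 / 352 = 0.471 m.
That puts it at 1.66 + 0.471 = 2.13 m from the left end.

x ≈ 2.13 m from the left end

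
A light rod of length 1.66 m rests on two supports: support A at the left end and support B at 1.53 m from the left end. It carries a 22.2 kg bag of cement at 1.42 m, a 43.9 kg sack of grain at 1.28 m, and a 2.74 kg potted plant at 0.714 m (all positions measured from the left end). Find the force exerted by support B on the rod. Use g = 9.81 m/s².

R_B ≈ 575 N

Choose support A as the axis so its reaction then has zero moment arm.
Bag of cement: 22.2 × 9.81 = 217.8 N down at 1.42 m → arm 1.42 m, τ = 217.8 × 1.42 = 309.3 N·m clockwise.
Sack of grain: 43.9 × 9.81 = 430.7 N down at 1.28 m → arm 1.28 m, τ = 430.7 × 1.28 = 551.3 N·m clockwise.
Potted plant: 2.74 × 9.81 = 26.88 N down at 0.714 m → arm 0.714 m, τ = 26.88 × 0.714 = 19.19 N·m clockwise.
Net load moment about support A = 879.8 N·m clockwise.
Reaction R at support B is upward at 1.53 m, arm 1.53 m → moment R × 1.53 counterclockwise.
Setting net torque to zero: R × 1.53 = 879.8 → R = 575 N.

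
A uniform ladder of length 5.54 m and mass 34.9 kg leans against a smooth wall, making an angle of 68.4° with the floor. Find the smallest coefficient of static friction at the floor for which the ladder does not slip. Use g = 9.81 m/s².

μ_min ≈ 0.198

Taking torques about the foot of the ladder:
Ladder weight 34.9×9.81 = 342.4 N acts at 2.77 m along the ladder; its horizontal arm is 2.77·cos68.4° = 1.02 m → τ = 349.2 N·m clockwise.
Wall normal N acts horizontally at the top; its moment arm is the height L sinθ = 5.54·sin68.4° = 5.151 m, counterclockwise.
Στ = 0 ⇒ N × 5.151 = 349.2 ⇒ N = 67.79 N.
ΣFx = 0 ⇒ f = N_wall = 67.79 N. ΣFy = 0 ⇒ N_floor = 342.4 N.
μ_min = f / N_floor = 67.79 / 342.4 = 0.198.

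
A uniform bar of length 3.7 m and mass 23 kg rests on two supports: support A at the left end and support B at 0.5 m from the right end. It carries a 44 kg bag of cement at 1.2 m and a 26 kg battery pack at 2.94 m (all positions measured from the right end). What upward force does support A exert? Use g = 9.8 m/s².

Sum moments about support B (its reaction then has zero moment arm).
Beam weight: 23 × 9.8 = 225.4 N down at 1.85 m → arm 1.35 m, τ = 225.4 × 1.35 = 304.3 N·m counterclockwise.
Bag of cement: 44 × 9.8 = 431.2 N down at 1.2 m → arm 0.7 m, τ = 431.2 × 0.7 = 301.8 N·m counterclockwise.
Battery pack: 26 × 9.8 = 254.8 N down at 2.94 m → arm 2.44 m, τ = 254.8 × 2.44 = 621.7 N·m counterclockwise.
Net load moment about support B = 1228 N·m counterclockwise.
Reaction R at support A is upward at 3.7 m, arm 3.2 m → moment R × 3.2 clockwise.
Στ = 0 ⇒ R × 3.2 = 1228 ⇒ R = 384 N.

R_A ≈ 384 N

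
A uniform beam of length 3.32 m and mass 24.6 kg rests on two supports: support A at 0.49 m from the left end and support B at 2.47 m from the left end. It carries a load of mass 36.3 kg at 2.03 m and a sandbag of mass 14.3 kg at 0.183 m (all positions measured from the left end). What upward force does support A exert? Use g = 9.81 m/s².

R_A ≈ 340 N

About support B:
Beam weight: 24.6 × 9.81 = 241.3 N down at 1.66 m → arm 0.81 m, τ = 241.3 × 0.81 = 195.5 N·m counterclockwise.
Load: 36.3 × 9.81 = 356.1 N down at 2.03 m → arm 0.44 m, τ = 356.1 × 0.44 = 156.7 N·m counterclockwise.
Sandbag: 14.3 × 9.81 = 140.3 N down at 0.183 m → arm 2.287 m, τ = 140.3 × 2.287 = 320.9 N·m counterclockwise.
Net load moment about support B = 673.1 N·m counterclockwise.
Reaction R at support A is upward at 0.49 m, arm 1.98 m → moment R × 1.98 clockwise.
For rotational equilibrium, R × 1.98 = 673.1, so R = 340 N.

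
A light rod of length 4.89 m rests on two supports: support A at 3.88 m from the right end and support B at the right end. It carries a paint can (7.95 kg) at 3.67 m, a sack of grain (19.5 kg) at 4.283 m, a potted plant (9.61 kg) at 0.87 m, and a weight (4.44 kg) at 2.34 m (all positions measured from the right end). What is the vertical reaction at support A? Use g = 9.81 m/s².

R_A ≈ 332 N

Taking torques about support B:
Paint can: 7.95 × 9.81 = 77.99 N down at 3.67 m → arm 3.67 m, τ = 77.99 × 3.67 = 286.2 N·m counterclockwise.
Sack of grain: 19.5 × 9.81 = 191.3 N down at 4.283 m → arm 4.283 m, τ = 191.3 × 4.283 = 819.3 N·m counterclockwise.
Potted plant: 9.61 × 9.81 = 94.27 N down at 0.87 m → arm 0.87 m, τ = 94.27 × 0.87 = 82.01 N·m counterclockwise.
Weight: 4.44 × 9.81 = 43.56 N down at 2.34 m → arm 2.34 m, τ = 43.56 × 2.34 = 101.9 N·m counterclockwise.
Net load moment about support B = 1289 N·m counterclockwise.
Reaction R at support A is upward at 3.88 m, arm 3.88 m → moment R × 3.88 clockwise.
Στ = 0 ⇒ R × 3.88 = 1289 ⇒ R = 332 N.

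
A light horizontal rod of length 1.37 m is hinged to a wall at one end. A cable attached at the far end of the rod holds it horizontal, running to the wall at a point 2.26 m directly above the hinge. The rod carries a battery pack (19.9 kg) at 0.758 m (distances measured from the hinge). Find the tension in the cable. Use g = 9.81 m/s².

Sum moments about the hinge (the unknown hinge reaction has zero arm there).
Battery pack: 19.9 × 9.81 = 195.2 N down at 0.758 m → arm 0.758 m, τ = 195.2 × 0.758 = 148 N·m clockwise.
Total clockwise load moment = 148 N·m.
The cable tension T acts at 1.37 m; only its component perpendicular to the rod, T sinθ, produces torque. sinθ = h/√(h²+d²) = 2.26/√(2.26²+1.37²) = 0.8551.
Στ = 0 ⇒ T × 1.37 × 0.8551 = 148 ⇒ T = 148 / 1.171 = 126 N.

T ≈ 126 N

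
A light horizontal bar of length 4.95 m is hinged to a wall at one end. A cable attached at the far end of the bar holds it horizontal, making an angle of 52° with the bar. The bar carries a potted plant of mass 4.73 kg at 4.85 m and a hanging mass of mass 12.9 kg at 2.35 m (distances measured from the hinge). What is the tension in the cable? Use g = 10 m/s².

T ≈ 137 N

Choose the hinge as the axis so the unknown hinge reaction has zero arm there.
Potted plant: 4.73 × 10 = 47.3 N down at 4.85 m → arm 4.85 m, τ = 47.3 × 4.85 = 229.4 N·m clockwise.
Hanging mass: 12.9 × 10 = 129 N down at 2.35 m → arm 2.35 m, τ = 129 × 2.35 = 303.2 N·m clockwise.
Total clockwise load moment = 532.6 N·m.
The cable tension T acts at 4.95 m; only its component perpendicular to the bar, T sinθ, produces torque. sin 52° = 0.788.
For rotational equilibrium, T × 4.95 × 0.788 = 532.6, so T = 532.6 / 3.901 = 137 N.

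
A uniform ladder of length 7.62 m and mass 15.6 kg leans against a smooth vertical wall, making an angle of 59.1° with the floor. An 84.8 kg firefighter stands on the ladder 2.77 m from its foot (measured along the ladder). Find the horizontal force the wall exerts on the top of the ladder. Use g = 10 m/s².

Choose the foot of the ladder as the axis so the floor normal and friction both act there and drop out.
Ladder weight 15.6×10 = 156 N acts at 3.81 m along the ladder; its horizontal arm is 3.81·cos59.1° = 1.957 m → τ = 305.3 N·m clockwise.
Firefighter: 84.8×10 = 848 N at 2.77 m → arm 1.423 m → τ = 1207 N·m clockwise.
Wall normal N acts horizontally at the top; its moment arm is the height L sinθ = 7.62·sin59.1° = 6.538 m, counterclockwise.
Setting net torque to zero: N × 6.538 = 1512 → N = 231 N.

N_wall ≈ 231 N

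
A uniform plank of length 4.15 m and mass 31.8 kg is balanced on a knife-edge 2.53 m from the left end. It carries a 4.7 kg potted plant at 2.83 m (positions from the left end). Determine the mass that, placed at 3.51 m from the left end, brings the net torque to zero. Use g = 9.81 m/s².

m ≈ 13.3 kg

Choose the knife-edge (at 2.53 m from the left end) as the axis so the support reaction has zero arm there.
Beam weight: 31.8 × 9.81 = 312 N down at 2.075 m → arm 0.455 m, τ = 312 × 0.455 = 142 N·m counterclockwise.
Potted plant: 4.7 × 9.81 = 46.11 N down at 2.83 m → arm 0.3 m, τ = 46.11 × 0.3 = 13.83 N·m clockwise.
Net moment of known loads = 128.2 N·m counterclockwise.
An unknown mass m at 3.51 m has arm 0.98 m; its moment is m·g·0.98 clockwise.
Στ = 0 ⇒ m × 9.81 × 0.98 = 128.2 ⇒ m = 128.2 / (9.81 × 0.98) = 13.3 kg.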